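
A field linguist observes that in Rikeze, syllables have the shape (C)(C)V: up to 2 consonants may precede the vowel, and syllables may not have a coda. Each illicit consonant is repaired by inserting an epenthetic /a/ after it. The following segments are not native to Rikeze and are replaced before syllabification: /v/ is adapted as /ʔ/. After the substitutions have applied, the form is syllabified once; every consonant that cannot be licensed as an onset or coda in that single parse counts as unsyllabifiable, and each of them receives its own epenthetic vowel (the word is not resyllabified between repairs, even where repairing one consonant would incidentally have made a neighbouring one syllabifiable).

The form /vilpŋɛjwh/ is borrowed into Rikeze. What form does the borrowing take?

Substitution: /v/ → /ʔ/, giving /ʔilpŋɛjwh/.
The consonants /l/, /j/, /w/, /h/ cannot be parsed into a legal (C)(C)V syllable (no codas are permitted; onsets may contain at most 2 consonants).
Epenthesis after each stranded consonant: /l/ → /la/, /j/ → /ja/, /w/ → /wa/, /h/ → /ha/.

ʔilapŋɛjawaha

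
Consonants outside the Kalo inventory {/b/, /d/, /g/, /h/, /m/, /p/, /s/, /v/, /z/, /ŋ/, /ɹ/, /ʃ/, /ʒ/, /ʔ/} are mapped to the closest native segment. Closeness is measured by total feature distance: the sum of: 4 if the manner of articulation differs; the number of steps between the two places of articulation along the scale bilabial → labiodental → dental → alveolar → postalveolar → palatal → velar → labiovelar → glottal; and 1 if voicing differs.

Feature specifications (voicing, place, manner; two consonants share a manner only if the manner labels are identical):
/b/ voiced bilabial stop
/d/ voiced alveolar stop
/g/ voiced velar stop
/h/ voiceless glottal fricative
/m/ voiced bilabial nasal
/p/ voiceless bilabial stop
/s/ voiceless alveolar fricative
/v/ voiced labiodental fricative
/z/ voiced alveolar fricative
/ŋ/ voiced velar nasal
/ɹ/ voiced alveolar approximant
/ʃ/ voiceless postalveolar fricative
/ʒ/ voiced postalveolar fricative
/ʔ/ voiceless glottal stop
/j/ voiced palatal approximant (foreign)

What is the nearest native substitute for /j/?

ɹ

/ɹ/ is closest: same manner (approximant), place distance 2 (palatal→alveolar), same voicing; total 2. Next closest is /g/ at distance 5.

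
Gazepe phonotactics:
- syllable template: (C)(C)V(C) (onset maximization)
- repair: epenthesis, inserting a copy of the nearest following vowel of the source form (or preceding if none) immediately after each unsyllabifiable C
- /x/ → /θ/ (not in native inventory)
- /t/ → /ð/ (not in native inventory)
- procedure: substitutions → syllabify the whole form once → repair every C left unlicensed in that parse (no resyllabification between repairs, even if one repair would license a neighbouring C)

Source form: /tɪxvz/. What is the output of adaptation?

ðɪθvɪzɪ

Substitution: /t/ → /ð/, /x/ → /θ/, giving /ðɪθvz/.
The consonants /v/, /z/ cannot be parsed into a legal (C)(C)V(C) syllable (at most one coda consonant is licensed; onsets may contain at most 2 consonants).
Each unlicensed consonant becomes the onset of a new syllable: /v/ → /vɪ/, /z/ → /zɪ/.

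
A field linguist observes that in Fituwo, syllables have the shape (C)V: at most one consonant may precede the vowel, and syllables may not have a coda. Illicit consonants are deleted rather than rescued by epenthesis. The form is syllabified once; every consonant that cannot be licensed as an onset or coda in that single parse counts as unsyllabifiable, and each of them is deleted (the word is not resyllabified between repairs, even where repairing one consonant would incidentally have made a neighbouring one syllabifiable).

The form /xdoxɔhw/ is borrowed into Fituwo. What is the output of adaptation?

doxɔ

Syllabifying with onset maximization leaves /x/, /h/, /w/ stranded (no codas are permitted; onsets are limited to one consonant).
Deleting the stranded consonants removes /x/, /h/, /w/.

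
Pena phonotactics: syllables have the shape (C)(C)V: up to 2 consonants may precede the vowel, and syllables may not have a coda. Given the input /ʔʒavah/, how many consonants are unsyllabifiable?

1

Syllabifying with onset maximization leaves /h/ stranded (no codas are permitted; onsets may contain at most 2 consonants).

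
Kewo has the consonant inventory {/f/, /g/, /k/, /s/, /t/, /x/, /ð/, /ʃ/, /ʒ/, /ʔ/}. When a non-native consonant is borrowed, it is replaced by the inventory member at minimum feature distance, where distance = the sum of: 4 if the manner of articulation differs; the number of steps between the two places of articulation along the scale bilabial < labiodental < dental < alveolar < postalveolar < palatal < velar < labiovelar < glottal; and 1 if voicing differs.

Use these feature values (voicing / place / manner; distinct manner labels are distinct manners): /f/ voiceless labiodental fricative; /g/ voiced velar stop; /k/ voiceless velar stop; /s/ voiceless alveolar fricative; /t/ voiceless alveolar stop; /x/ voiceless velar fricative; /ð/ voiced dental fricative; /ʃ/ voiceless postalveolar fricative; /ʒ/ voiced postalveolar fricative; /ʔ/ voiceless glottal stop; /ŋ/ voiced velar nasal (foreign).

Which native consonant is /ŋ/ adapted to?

g

/g/ is closest: manner differs (nasal→stop, +4), place distance 0 (velar→velar), same voicing; total 4. Next closest is /k/ at distance 5.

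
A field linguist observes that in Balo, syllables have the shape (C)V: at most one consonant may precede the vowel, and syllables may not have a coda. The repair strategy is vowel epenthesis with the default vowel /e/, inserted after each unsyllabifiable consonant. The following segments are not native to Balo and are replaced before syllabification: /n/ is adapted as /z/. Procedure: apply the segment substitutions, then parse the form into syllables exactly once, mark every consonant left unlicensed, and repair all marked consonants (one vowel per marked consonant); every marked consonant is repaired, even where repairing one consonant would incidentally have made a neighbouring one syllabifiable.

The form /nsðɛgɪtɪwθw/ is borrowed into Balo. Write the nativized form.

zeseðɛgɪtɪweθewe

Substitution: /n/ → /z/, giving /zsðɛgɪtɪwθw/.
Under (C)V, the unsyllabifiable consonants are /z/, /s/, /w/, /θ/, /w/ (no codas are permitted; onsets are limited to one consonant).
Inserting the epenthetic vowel yields /z/ → /ze/, /s/ → /se/, /w/ → /we/, /θ/ → /θe/, /w/ → /we/.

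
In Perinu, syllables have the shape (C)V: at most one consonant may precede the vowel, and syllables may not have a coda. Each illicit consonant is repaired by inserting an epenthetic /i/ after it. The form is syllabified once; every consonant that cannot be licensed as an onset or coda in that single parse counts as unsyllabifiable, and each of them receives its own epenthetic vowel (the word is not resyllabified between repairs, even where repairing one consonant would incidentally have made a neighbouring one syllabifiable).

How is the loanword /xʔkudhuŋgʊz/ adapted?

xiʔikudihuŋigʊzi

The consonants /x/, /ʔ/, /d/, /ŋ/, /z/ cannot be parsed into a legal (C)V syllable (no codas are permitted; onsets are limited to one consonant).
Epenthesis after each stranded consonant: /x/ → /xi/, /ʔ/ → /ʔi/, /d/ → /di/, /ŋ/ → /ŋi/, /z/ → /zi/.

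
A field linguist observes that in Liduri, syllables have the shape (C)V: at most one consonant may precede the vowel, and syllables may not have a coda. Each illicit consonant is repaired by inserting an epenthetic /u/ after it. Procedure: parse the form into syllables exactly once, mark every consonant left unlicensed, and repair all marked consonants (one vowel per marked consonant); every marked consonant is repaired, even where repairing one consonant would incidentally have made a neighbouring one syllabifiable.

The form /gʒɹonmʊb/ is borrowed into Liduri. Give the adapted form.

Syllabifying with onset maximization leaves /g/, /ʒ/, /n/, /b/ stranded (no codas are permitted; onsets are limited to one consonant).
Epenthesis after each stranded consonant: /g/ → /gu/, /ʒ/ → /ʒu/, /n/ → /nu/, /b/ → /bu/.

guʒuɹonumʊbu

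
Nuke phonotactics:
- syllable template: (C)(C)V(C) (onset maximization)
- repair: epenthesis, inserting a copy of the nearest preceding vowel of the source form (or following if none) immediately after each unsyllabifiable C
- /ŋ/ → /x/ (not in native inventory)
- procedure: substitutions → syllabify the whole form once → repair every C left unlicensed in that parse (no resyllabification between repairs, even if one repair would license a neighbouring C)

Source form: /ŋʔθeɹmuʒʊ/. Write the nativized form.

xeʔθeɹmuʒʊ

Substitution: /ŋ/ → /x/, giving /xʔθeɹmuʒʊ/.
Syllabifying with onset maximization leaves /x/ stranded (at most one coda consonant is licensed; onsets may contain at most 2 consonants).
Epenthesis after each stranded consonant: /x/ → /xe/.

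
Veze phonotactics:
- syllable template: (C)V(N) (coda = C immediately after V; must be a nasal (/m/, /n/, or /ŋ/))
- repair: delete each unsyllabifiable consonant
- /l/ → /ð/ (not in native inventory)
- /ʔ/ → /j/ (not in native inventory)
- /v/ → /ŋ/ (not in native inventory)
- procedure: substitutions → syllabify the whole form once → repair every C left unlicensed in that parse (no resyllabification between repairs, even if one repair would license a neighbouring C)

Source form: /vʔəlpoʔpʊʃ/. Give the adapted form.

Substitution: /v/ → /ŋ/, /ʔ/ → /j/, /l/ → /ð/, giving /ŋjəðpojpʊʃ/.
Syllabifying with onset maximization leaves /ŋ/, /ð/, /j/, /ʃ/ stranded (only a nasal (/m/, /n/, or /ŋ/) is licensed in coda position; onsets are limited to one consonant).
Each unlicensed consonant is deleted: /ŋ/, /ð/, /j/, /ʃ/.

jəpopʊ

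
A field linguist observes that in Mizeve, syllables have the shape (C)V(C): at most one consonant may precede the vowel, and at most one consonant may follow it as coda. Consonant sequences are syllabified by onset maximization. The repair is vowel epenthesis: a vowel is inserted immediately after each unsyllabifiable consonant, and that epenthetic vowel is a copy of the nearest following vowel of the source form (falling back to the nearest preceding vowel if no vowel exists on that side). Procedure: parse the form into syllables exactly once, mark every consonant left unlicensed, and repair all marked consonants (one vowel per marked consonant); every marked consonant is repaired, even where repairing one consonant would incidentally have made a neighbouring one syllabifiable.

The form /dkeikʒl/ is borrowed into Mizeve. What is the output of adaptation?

Under (C)V(C), the unsyllabifiable consonants are /d/, /ʒ/, /l/ (at most one coda consonant is licensed; onsets are limited to one consonant).
Epenthesis after each stranded consonant: /d/ → /de/, /ʒ/ → /ʒi/, /l/ → /li/.

dekeikʒili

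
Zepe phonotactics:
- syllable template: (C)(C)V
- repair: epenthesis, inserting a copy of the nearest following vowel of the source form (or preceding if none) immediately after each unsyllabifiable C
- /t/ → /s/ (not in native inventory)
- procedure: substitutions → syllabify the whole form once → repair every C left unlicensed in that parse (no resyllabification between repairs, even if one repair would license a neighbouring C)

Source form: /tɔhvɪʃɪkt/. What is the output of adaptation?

sɔhvɪʃɪkɪsɪ

Substitution: /t/ → /s/, giving /sɔhvɪʃɪks/.
Under (C)(C)V, the unsyllabifiable consonants are /k/, /s/ (no codas are permitted; onsets may contain at most 2 consonants).
Inserting the epenthetic vowel yields /k/ → /kɪ/, /s/ → /sɪ/.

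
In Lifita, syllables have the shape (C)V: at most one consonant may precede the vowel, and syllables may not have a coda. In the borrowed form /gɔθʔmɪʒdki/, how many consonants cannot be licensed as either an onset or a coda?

Under (C)V, the unsyllabifiable consonants are /θ/, /ʔ/, /ʒ/, /d/ (no codas are permitted; onsets are limited to one consonant).

4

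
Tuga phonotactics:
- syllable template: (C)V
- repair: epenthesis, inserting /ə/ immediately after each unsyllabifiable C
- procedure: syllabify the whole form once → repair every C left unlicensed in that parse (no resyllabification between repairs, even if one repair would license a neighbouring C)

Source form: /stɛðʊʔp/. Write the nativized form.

sətɛðʊʔəpə

The consonants /s/, /ʔ/, /p/ cannot be parsed into a legal (C)V syllable (no codas are permitted; onsets are limited to one consonant).
Inserting the epenthetic vowel yields /s/ → /sə/, /ʔ/ → /ʔə/, /p/ → /pə/.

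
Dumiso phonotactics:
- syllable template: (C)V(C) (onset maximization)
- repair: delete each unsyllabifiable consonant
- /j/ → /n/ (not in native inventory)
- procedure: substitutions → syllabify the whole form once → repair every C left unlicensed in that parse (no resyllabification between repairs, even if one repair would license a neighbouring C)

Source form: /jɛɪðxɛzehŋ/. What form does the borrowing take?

Substitution: /j/ → /n/, giving /nɛɪðxɛzehŋ/.
The consonants /ŋ/ cannot be parsed into a legal (C)V(C) syllable (at most one coda consonant is licensed; onsets are limited to one consonant).
Deleting the stranded consonants removes /ŋ/.

nɛɪðxɛzeh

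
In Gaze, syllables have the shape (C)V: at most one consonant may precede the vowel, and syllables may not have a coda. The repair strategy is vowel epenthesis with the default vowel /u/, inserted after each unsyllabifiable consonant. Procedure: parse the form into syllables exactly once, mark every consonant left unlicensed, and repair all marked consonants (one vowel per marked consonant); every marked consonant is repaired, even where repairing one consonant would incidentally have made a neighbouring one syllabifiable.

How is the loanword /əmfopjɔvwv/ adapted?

Syllabifying with onset maximization leaves /m/, /p/, /v/, /w/, /v/ stranded (no codas are permitted; onsets are limited to one consonant).
Each unlicensed consonant becomes the onset of a new syllable: /m/ → /mu/, /p/ → /pu/, /v/ → /vu/, /w/ → /wu/, /v/ → /vu/.

əmufopujɔvuwuvu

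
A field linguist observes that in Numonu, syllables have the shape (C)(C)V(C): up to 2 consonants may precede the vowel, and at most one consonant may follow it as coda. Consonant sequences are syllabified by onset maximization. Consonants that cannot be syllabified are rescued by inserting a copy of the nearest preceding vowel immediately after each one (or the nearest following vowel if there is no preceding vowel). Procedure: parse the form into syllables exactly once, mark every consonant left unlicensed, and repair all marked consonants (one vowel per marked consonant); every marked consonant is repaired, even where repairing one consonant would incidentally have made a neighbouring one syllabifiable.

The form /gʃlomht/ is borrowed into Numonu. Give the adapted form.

Syllabifying with onset maximization leaves /g/, /h/, /t/ stranded (at most one coda consonant is licensed; onsets may contain at most 2 consonants).
Epenthesis after each stranded consonant: /g/ → /go/, /h/ → /ho/, /t/ → /to/.

goʃlomhoto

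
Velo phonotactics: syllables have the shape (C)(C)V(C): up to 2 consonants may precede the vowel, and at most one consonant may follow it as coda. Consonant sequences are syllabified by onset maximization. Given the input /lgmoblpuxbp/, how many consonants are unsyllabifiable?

Under (C)(C)V(C), the unsyllabifiable consonants are /l/, /b/, /p/ (at most one coda consonant is licensed; onsets may contain at most 2 consonants).

3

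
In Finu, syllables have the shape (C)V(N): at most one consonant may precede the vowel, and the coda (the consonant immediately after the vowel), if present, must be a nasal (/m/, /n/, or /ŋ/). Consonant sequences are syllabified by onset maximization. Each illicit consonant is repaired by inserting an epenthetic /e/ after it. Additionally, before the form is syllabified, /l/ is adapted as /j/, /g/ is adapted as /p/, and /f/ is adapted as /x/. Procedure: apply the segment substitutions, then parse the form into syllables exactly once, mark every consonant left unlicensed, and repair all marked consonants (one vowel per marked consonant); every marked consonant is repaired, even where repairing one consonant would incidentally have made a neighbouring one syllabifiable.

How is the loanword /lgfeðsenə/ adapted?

Substitution: /l/ → /j/, /g/ → /p/, /f/ → /x/, giving /jpxeðsenə/.
The consonants /j/, /p/, /ð/ cannot be parsed into a legal (C)V(N) syllable (only a nasal (/m/, /n/, or /ŋ/) is licensed in coda position; onsets are limited to one consonant).
Epenthesis after each stranded consonant: /j/ → /je/, /p/ → /pe/, /ð/ → /ðe/.

jepexeðesenə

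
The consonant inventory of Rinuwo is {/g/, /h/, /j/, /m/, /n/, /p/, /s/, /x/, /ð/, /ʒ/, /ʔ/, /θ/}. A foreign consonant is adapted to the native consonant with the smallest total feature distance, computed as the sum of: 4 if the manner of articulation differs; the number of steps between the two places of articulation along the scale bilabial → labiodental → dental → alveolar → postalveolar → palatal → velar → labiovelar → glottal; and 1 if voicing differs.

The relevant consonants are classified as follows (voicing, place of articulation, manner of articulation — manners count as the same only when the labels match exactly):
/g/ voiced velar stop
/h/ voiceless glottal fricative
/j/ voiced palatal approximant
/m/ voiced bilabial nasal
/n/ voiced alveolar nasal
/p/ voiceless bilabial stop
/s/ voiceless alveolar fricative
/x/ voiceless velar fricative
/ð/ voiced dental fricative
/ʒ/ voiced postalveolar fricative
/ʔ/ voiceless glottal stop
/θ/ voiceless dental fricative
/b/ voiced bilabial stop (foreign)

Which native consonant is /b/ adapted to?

p

/p/ is closest: same manner (stop), place distance 0 (bilabial→bilabial), voicing differs (+1); total 1. Next closest is /m/ at distance 4.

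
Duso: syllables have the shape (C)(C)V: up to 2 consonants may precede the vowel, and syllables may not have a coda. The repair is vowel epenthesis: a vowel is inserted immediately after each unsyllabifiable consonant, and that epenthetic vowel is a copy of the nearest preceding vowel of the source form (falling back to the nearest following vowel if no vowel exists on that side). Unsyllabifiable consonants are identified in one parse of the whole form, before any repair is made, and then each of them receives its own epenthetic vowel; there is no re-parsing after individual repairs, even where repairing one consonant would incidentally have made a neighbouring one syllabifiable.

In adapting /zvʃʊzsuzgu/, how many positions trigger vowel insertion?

The unsyllabifiable consonants are /z/; each receives one epenthetic vowel.

1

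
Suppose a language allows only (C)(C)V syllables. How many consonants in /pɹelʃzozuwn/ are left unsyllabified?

The consonants /l/, /w/, /n/ cannot be parsed into a legal (C)(C)V syllable (no codas are permitted; onsets may contain at most 2 consonants).

3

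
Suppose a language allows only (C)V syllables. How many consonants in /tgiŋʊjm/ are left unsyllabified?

The consonants /t/, /j/, /m/ cannot be parsed into a legal (C)V syllable (no codas are permitted; onsets are limited to one consonant).

3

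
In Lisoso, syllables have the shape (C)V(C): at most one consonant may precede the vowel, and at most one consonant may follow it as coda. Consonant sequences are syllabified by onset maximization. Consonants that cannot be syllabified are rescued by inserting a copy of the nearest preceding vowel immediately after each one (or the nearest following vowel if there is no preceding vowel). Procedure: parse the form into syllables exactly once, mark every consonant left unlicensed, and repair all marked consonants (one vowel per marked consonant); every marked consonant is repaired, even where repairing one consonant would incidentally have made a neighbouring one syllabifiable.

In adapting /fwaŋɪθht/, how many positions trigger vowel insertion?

3

The unsyllabifiable consonants are /f/, /h/, /t/; each receives one epenthetic vowel.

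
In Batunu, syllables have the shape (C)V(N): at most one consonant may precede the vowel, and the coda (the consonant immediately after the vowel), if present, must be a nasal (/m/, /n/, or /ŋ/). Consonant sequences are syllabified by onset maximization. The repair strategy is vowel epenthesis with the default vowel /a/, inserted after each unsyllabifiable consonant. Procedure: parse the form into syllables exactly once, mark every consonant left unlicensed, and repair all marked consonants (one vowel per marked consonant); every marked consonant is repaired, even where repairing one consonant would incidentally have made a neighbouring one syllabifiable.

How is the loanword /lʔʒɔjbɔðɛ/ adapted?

The consonants /l/, /ʔ/, /j/ cannot be parsed into a legal (C)V(N) syllable (only a nasal (/m/, /n/, or /ŋ/) is licensed in coda position; onsets are limited to one consonant).
Inserting the epenthetic vowel yields /l/ → /la/, /ʔ/ → /ʔa/, /j/ → /ja/.

laʔaʒɔjabɔðɛ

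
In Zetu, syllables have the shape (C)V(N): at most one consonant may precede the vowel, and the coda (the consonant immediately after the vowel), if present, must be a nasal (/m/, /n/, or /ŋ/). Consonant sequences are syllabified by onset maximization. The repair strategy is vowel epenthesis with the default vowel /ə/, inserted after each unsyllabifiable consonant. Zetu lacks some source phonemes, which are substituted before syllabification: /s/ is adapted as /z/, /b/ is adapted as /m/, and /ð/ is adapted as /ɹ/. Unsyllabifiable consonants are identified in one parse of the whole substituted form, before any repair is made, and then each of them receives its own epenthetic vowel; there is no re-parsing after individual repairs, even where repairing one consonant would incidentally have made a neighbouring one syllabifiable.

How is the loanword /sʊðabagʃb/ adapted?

zʊɹamagəʃəmə

Substitution: /s/ → /z/, /ð/ → /ɹ/, /b/ → /m/, giving /zʊɹamagʃm/.
Syllabifying with onset maximization leaves /g/, /ʃ/, /m/ stranded (only a nasal (/m/, /n/, or /ŋ/) is licensed in coda position; onsets are limited to one consonant).
Epenthesis after each stranded consonant: /g/ → /gə/, /ʃ/ → /ʃə/, /m/ → /mə/.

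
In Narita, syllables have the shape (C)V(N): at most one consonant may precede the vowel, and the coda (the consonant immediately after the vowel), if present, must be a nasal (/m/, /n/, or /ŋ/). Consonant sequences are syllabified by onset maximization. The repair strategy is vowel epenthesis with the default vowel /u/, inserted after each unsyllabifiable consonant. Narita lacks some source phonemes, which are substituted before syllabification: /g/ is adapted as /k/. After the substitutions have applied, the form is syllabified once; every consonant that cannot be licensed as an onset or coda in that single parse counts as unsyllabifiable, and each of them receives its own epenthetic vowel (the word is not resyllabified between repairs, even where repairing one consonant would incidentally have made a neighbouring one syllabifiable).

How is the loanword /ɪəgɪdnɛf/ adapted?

Substitution: /g/ → /k/, giving /ɪəkɪdnɛf/.
Under (C)V(N), the unsyllabifiable consonants are /d/, /f/ (only a nasal (/m/, /n/, or /ŋ/) is licensed in coda position; onsets are limited to one consonant).
Epenthesis after each stranded consonant: /d/ → /du/, /f/ → /fu/.

ɪəkɪdunɛfu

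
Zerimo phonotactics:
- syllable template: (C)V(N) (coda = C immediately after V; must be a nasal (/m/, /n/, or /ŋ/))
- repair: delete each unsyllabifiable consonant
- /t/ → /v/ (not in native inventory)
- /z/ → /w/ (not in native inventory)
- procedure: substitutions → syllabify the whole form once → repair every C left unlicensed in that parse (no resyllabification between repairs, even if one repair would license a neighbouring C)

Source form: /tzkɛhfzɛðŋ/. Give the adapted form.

kɛwɛ

Substitution: /t/ → /v/, /z/ → /w/, giving /vwkɛhfwɛðŋ/.
Under (C)V(N), the unsyllabifiable consonants are /v/, /w/, /h/, /f/, /ð/, /ŋ/ (only a nasal (/m/, /n/, or /ŋ/) is licensed in coda position; onsets are limited to one consonant).
Deletion applies to /v/, /w/, /h/, /f/, /ð/, /ŋ/.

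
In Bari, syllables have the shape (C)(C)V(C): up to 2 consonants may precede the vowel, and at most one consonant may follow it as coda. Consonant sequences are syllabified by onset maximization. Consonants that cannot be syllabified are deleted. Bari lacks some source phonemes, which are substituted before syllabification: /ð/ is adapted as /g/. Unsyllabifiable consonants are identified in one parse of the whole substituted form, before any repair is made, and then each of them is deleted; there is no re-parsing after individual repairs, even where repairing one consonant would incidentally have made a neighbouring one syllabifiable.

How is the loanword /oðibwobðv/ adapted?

ogibwob

Substitution: /ð/ → /g/, giving /ogibwobgv/.
The consonants /g/, /v/ cannot be parsed into a legal (C)(C)V(C) syllable (at most one coda consonant is licensed; onsets may contain at most 2 consonants).
Deleting the stranded consonants removes /g/, /v/.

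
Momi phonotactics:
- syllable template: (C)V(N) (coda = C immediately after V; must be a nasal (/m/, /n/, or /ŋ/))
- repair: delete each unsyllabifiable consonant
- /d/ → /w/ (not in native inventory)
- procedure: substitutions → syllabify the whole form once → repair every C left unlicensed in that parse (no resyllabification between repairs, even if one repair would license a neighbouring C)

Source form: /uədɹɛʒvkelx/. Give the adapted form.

Substitution: /d/ → /w/, giving /uəwɹɛʒvkelx/.
The consonants /w/, /ʒ/, /v/, /l/, /x/ cannot be parsed into a legal (C)V(N) syllable (only a nasal (/m/, /n/, or /ŋ/) is licensed in coda position; onsets are limited to one consonant).
Deleting the stranded consonants removes /w/, /ʒ/, /v/, /l/, /x/.

uəɹɛke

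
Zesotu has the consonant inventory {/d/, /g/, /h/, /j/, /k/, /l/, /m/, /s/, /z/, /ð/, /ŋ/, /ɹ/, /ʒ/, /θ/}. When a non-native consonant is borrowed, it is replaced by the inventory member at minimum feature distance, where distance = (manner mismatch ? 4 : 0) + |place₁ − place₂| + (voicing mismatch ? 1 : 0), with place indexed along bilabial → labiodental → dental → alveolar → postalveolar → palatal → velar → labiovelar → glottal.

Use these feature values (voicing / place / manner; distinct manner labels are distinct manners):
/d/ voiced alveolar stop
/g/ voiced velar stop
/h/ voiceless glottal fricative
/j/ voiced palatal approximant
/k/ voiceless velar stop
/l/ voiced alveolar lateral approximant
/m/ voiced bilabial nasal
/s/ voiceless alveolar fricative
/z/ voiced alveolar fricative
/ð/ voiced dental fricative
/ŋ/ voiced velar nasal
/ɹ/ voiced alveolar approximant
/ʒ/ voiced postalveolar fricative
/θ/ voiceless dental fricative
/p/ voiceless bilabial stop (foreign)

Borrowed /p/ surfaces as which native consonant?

d

/d/ is closest: same manner (stop), place distance 3 (bilabial→alveolar), voicing differs (+1); total 4. Next closest is /m/ at distance 5.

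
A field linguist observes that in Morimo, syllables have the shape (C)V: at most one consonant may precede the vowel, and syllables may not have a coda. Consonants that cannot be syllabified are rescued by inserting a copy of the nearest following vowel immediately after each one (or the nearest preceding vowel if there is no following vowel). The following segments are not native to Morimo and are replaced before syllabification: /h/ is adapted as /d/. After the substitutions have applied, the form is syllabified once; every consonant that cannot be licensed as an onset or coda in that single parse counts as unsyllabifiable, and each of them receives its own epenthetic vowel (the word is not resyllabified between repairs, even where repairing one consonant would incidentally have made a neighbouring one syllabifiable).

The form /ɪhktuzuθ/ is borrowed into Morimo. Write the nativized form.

ɪdukutuzuθu

Substitution: /h/ → /d/, giving /ɪdktuzuθ/.
Syllabifying with onset maximization leaves /d/, /k/, /θ/ stranded (no codas are permitted; onsets are limited to one consonant).
Inserting the epenthetic vowel yields /d/ → /du/, /k/ → /ku/, /θ/ → /θu/.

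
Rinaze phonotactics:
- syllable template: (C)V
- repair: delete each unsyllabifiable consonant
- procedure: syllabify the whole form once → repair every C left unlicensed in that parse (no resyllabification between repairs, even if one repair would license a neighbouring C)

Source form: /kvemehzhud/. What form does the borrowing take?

vemehu

The consonants /k/, /h/, /z/, /d/ cannot be parsed into a legal (C)V syllable (no codas are permitted; onsets are limited to one consonant).
Deleting the stranded consonants removes /k/, /h/, /z/, /d/.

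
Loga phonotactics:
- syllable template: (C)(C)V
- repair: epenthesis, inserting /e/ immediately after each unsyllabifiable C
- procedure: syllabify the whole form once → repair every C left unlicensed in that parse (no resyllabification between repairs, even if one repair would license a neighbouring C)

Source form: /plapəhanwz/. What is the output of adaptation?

plapəhaneweze

Under (C)(C)V, the unsyllabifiable consonants are /n/, /w/, /z/ (no codas are permitted; onsets may contain at most 2 consonants).
Inserting the epenthetic vowel yields /n/ → /ne/, /w/ → /we/, /z/ → /ze/.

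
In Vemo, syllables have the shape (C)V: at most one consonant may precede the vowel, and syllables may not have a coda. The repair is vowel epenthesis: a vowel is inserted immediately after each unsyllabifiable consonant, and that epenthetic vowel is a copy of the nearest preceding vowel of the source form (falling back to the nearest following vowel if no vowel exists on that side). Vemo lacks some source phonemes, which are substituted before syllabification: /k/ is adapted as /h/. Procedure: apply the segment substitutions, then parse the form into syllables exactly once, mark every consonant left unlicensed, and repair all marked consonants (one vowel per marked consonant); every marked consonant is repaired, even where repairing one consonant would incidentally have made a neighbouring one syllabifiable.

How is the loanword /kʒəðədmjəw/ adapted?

Substitution: /k/ → /h/, giving /hʒəðədmjəw/.
The consonants /h/, /d/, /m/, /w/ cannot be parsed into a legal (C)V syllable (no codas are permitted; onsets are limited to one consonant).
Inserting the epenthetic vowel yields /h/ → /hə/, /d/ → /də/, /m/ → /mə/, /w/ → /wə/.

həʒəðədəməjəwə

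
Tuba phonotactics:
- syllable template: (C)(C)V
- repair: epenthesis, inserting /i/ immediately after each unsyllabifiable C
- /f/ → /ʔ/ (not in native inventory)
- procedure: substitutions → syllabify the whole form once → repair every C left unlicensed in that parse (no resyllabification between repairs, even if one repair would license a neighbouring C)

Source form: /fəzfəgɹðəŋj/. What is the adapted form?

ʔəzʔəgiɹðəŋiji

Substitution: /f/ → /ʔ/, giving /ʔəzʔəgɹðəŋj/.
Syllabifying with onset maximization leaves /g/, /ŋ/, /j/ stranded (no codas are permitted; onsets may contain at most 2 consonants).
Epenthesis after each stranded consonant: /g/ → /gi/, /ŋ/ → /ŋi/, /j/ → /ji/.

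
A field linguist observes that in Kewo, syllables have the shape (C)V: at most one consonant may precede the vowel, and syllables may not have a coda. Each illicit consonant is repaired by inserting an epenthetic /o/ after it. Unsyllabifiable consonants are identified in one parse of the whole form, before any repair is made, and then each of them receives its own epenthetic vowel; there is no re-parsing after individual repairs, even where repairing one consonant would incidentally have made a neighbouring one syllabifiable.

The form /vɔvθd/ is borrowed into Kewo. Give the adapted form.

vɔvoθodo

Under (C)V, the unsyllabifiable consonants are /v/, /θ/, /d/ (no codas are permitted; onsets are limited to one consonant).
Each unlicensed consonant becomes the onset of a new syllable: /v/ → /vo/, /θ/ → /θo/, /d/ → /do/.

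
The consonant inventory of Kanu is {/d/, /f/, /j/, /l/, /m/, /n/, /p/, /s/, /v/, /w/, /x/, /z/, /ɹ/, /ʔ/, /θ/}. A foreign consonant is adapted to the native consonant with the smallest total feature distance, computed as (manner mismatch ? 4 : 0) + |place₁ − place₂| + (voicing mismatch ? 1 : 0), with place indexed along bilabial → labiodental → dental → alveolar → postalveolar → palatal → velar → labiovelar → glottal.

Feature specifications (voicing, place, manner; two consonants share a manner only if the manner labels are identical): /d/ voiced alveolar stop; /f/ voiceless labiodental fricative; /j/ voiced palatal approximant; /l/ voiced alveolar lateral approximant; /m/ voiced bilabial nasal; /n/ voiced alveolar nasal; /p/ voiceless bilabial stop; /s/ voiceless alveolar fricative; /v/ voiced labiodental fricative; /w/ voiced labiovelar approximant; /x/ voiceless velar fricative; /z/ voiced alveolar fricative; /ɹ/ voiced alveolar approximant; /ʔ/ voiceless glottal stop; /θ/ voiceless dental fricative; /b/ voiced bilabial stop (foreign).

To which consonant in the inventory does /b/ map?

p

/p/ is closest: same manner (stop), place distance 0 (bilabial→bilabial), voicing differs (+1); total 1. Next closest is /d/ at distance 3.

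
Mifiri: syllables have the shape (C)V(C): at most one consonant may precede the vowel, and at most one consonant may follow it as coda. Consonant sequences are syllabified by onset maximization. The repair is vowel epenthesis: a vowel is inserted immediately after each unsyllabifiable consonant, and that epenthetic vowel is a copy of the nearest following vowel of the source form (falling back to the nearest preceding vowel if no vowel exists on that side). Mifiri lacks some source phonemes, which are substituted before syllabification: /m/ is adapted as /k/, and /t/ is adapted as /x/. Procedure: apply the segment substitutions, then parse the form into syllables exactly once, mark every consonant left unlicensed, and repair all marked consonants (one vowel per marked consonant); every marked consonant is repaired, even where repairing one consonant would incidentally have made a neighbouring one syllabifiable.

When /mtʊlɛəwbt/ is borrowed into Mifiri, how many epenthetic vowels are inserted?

3

After substitution the input is /kxʊlɛəwbx/.
The unsyllabifiable consonants are /k/, /b/, /x/; each receives one epenthetic vowel.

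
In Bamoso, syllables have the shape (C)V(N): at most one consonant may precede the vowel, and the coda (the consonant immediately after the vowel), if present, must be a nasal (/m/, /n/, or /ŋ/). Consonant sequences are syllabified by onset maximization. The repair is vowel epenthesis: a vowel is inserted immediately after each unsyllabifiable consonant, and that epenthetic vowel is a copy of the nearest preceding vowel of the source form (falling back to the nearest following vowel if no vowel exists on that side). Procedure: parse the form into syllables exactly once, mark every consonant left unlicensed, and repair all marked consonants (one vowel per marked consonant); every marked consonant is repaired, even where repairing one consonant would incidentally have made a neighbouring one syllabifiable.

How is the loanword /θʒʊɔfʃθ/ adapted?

θʊʒʊɔfɔʃɔθɔ

The consonants /θ/, /f/, /ʃ/, /θ/ cannot be parsed into a legal (C)V(N) syllable (only a nasal (/m/, /n/, or /ŋ/) is licensed in coda position; onsets are limited to one consonant).
Each unlicensed consonant becomes the onset of a new syllable: /θ/ → /θʊ/, /f/ → /fɔ/, /ʃ/ → /ʃɔ/, /θ/ → /θɔ/.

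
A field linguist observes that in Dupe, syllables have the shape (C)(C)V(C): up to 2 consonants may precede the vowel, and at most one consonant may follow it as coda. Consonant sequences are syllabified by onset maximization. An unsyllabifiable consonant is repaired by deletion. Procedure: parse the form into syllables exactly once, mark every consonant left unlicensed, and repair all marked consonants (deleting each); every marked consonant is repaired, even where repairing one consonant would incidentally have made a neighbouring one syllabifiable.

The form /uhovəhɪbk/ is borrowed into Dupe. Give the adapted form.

uhovəhɪb

Under (C)(C)V(C), the unsyllabifiable consonants are /k/ (at most one coda consonant is licensed; onsets may contain at most 2 consonants).
Each unlicensed consonant is deleted: /k/.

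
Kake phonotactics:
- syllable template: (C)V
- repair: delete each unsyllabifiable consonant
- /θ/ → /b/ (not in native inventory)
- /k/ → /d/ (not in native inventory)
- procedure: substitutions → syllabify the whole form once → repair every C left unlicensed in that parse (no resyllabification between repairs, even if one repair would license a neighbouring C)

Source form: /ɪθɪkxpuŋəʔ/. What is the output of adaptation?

Substitution: /θ/ → /b/, /k/ → /d/, giving /ɪbɪdxpuŋəʔ/.
Under (C)V, the unsyllabifiable consonants are /d/, /x/, /ʔ/ (no codas are permitted; onsets are limited to one consonant).
Each unlicensed consonant is deleted: /d/, /x/, /ʔ/.

ɪbɪpuŋə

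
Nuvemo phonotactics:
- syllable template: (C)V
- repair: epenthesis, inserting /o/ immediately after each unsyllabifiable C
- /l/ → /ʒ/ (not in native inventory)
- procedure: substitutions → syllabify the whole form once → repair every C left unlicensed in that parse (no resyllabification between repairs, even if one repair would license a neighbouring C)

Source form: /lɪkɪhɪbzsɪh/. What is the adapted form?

ʒɪkɪhɪbozosɪho

Substitution: /l/ → /ʒ/, giving /ʒɪkɪhɪbzsɪh/.
Syllabifying with onset maximization leaves /b/, /z/, /h/ stranded (no codas are permitted; onsets are limited to one consonant).
Each unlicensed consonant becomes the onset of a new syllable: /b/ → /bo/, /z/ → /zo/, /h/ → /ho/.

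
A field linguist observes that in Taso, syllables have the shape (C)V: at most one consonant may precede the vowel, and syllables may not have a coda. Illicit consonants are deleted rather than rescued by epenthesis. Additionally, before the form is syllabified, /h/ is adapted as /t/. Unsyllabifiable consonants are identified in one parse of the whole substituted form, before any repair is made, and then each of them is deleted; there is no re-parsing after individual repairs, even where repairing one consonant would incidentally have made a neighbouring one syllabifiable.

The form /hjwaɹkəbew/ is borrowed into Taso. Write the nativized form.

wakəbe

Substitution: /h/ → /t/, giving /tjwaɹkəbew/.
Under (C)V, the unsyllabifiable consonants are /t/, /j/, /ɹ/, /w/ (no codas are permitted; onsets are limited to one consonant).
Deletion applies to /t/, /j/, /ɹ/, /w/.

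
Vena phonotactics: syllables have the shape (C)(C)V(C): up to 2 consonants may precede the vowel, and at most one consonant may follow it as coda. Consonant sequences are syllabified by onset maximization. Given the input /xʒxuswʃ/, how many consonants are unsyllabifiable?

The consonants /x/, /w/, /ʃ/ cannot be parsed into a legal (C)(C)V(C) syllable (at most one coda consonant is licensed; onsets may contain at most 2 consonants).

3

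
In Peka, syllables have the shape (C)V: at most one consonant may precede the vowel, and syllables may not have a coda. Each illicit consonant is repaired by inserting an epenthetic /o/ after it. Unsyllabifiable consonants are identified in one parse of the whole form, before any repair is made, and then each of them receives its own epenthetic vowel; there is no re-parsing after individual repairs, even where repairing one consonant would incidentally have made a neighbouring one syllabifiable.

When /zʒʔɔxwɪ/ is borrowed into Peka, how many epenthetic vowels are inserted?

The unsyllabifiable consonants are /z/, /ʒ/, /x/; each receives one epenthetic vowel.

3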